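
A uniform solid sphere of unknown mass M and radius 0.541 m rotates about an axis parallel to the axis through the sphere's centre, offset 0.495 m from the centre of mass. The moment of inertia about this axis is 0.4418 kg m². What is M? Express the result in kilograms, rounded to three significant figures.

1.22

I = I_cm + Md² = (2/5)MR² + Md² = M·[0.4·(0.541)² + (0.495)²] = M·0.3621.
So M = 0.4418 / 0.3621 = 1.2201 kg.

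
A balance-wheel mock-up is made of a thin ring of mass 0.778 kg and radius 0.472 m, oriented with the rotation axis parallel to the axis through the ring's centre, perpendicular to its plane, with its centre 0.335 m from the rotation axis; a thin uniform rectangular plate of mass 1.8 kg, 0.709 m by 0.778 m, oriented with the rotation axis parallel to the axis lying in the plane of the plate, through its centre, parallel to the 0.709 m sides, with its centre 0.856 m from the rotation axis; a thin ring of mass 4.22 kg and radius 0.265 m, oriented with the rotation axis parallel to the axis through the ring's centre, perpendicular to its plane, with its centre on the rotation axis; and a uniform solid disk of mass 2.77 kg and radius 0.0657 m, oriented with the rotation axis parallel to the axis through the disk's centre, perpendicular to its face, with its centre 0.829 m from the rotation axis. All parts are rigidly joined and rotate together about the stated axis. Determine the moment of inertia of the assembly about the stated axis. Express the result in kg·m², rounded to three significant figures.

Thin ring: I_cm = MR² = (0.778)(0.472)² = 0.17333 kg·m²; centre at d = 0.335 m, so the parallel axis theorem gives I = 0.17333 + (0.778)(0.335)² = 0.26064 kg·m².
Rectangular plate: I_cm = (1/12)Mb² = (1/12)(1.8)(0.778)² = 0.090793 kg·m²; centre at d = 0.856 m, so the parallel axis theorem gives I = 0.090793 + (1.8)(0.856)² = 1.4097 kg·m².
Thin ring: I_cm = MR² = (4.22)(0.265)² = 0.29635 kg·m²; axis through the centre, so I = 0.29635 kg·m².
Solid disk: I_cm = (1/2)MR² = (1/2)(2.77)(0.0657)² = 0.0059783 kg·m²; centre at d = 0.829 m, so the parallel axis theorem gives I = 0.0059783 + (2.77)(0.829)² = 1.9096 kg·m².
Total I = 0.26064 + 1.4097 + 0.29635 + 1.9096 = 3.8763 kg·m².

3.88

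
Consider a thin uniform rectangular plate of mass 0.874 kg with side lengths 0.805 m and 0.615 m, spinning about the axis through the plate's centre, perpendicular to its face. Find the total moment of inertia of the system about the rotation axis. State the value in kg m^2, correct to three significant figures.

0.0747

I_cm = (1/12)M(a²+b²) = (1/12)(0.874)[(0.805)² + (0.615)²] = 0.074745 kg m^2; axis through the centre, so I = 0.074745 kg m^2.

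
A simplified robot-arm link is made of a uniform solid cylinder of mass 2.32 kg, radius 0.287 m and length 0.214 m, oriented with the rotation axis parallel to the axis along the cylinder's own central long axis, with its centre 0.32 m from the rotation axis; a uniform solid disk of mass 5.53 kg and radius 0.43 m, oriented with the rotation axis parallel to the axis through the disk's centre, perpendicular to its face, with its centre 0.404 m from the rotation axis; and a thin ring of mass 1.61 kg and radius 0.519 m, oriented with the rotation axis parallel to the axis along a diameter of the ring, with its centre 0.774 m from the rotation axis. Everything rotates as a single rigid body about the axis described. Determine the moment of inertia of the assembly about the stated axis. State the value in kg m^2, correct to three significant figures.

2.93

Solid cylinder: I_cm = (1/2)MR² = (1/2)(2.32)(0.287)² = 0.095548 kg m^2; centre at d = 0.32 m, so the parallel axis theorem gives I = 0.095548 + (2.32)(0.32)² = 0.33312 kg m^2.
Solid disk: I_cm = (1/2)MR² = (1/2)(5.53)(0.43)² = 0.51125 kg m^2; centre at d = 0.404 m, so the parallel axis theorem gives I = 0.51125 + (5.53)(0.404)² = 1.4138 kg m^2.
Thin ring: I_cm = (1/2)MR² = (1/2)(1.61)(0.519)² = 0.21684 kg m^2; centre at d = 0.774 m, so the parallel axis theorem gives I = 0.21684 + (1.61)(0.774)² = 1.1813 kg m^2.
Total I = 0.33312 + 1.4138 + 1.1813 = 2.9283 kg m^2.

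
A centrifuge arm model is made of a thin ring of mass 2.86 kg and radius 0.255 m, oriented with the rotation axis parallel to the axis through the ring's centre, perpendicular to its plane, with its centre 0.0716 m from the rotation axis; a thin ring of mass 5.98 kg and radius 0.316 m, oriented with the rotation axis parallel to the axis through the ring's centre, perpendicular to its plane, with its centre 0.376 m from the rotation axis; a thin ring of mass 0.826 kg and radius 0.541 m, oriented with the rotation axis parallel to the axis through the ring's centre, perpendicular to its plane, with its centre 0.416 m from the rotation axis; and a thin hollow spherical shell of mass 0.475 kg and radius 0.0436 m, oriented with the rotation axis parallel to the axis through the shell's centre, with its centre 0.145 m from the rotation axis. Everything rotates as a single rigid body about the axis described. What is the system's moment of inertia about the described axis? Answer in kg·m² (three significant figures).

Thin ring: I_cm = MR² = (2.86)(0.255)² = 0.18597 kg·m²; centre at d = 0.0716 m, so the parallel axis theorem gives I = 0.18597 + (2.86)(0.0716)² = 0.20063 kg·m².
Thin ring: I_cm = MR² = (5.98)(0.316)² = 0.59714 kg·m²; centre at d = 0.376 m, so the parallel axis theorem gives I = 0.59714 + (5.98)(0.376)² = 1.4426 kg·m².
Thin ring: I_cm = MR² = (0.826)(0.541)² = 0.24175 kg·m²; centre at d = 0.416 m, so the parallel axis theorem gives I = 0.24175 + (0.826)(0.416)² = 0.3847 kg·m².
Spherical shell: I_cm = (2/3)MR² = (2/3)(0.475)(0.0436)² = 0.00060197 kg·m²; centre at d = 0.145 m, so the parallel axis theorem gives I = 0.00060197 + (0.475)(0.145)² = 0.010589 kg·m².
Total I = 0.20063 + 1.4426 + 0.3847 + 0.010589 = 2.0385 kg·m².

2.04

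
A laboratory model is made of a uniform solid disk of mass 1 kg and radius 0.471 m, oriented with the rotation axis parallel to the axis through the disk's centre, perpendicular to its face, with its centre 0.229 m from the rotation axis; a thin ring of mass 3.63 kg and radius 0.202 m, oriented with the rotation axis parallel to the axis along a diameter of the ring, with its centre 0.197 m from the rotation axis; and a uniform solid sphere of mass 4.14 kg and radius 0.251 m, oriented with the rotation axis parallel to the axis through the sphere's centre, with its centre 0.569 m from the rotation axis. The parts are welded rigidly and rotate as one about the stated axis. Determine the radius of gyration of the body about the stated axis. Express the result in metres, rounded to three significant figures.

Solid disk: I_cm = (1/2)MR² = (1/2)(1)(0.471)² = 0.11092 kg m^2; centre at d = 0.229 m, so I = I_cm + Md² gives I = 0.11092 + (1)(0.229)² = 0.16336 kg m^2.
Thin ring: I_cm = (1/2)MR² = (1/2)(3.63)(0.202)² = 0.074059 kg m^2; centre at d = 0.197 m, so I = I_cm + Md² gives I = 0.074059 + (3.63)(0.197)² = 0.21494 kg m^2.
Solid sphere: I_cm = (2/5)MR² = (2/5)(4.14)(0.251)² = 0.10433 kg m^2; centre at d = 0.569 m, so I = I_cm + Md² gives I = 0.10433 + (4.14)(0.569)² = 1.4447 kg m^2.
Total I = 1.823 kg m^2; total mass M = 8.77 kg.
k = √(I/M) = √(1.823/8.77) = 0.45592 m.

0.456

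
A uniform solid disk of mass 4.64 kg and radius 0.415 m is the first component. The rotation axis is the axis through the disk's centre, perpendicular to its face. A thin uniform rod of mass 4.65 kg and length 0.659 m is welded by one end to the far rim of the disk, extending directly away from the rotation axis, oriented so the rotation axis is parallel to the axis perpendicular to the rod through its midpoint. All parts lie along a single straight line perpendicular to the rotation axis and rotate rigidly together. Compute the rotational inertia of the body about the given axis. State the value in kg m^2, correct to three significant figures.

Solid disk: I_cm = (1/2)MR² = (1/2)(4.64)(0.415)² = 0.39956 kg m^2; axis through the centre, so I = 0.39956 kg m^2.
Thin rod: I_cm = (1/12)ML² = (1/12)(4.65)(0.659)² = 0.16828 kg m^2; centre at d = 0.415 + 0.3295 = 0.7445 m, so I = I_cm + Md² gives I = 0.16828 + (4.65)(0.7445)² = 2.7457 kg m^2.
Total I = 0.39956 + 2.7457 = 3.1452 kg m^2.

3.15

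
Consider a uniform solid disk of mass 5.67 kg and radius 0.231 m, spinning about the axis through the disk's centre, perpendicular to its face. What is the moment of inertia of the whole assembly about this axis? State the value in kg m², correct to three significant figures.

0.151

I_cm = (1/2)MR² = (1/2)(5.67)(0.231)² = 0.15128 kg m²; axis through the centre, so I = 0.15128 kg m².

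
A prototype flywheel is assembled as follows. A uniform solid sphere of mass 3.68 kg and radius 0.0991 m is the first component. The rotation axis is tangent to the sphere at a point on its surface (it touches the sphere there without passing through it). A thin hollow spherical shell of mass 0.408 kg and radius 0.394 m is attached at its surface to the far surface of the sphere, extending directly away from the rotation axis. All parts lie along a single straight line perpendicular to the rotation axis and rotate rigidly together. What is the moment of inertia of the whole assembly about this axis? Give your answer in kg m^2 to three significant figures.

Solid sphere: I_cm = (2/5)MR² = (2/5)(3.68)(0.0991)² = 0.014456 kg m^2; centre at d = 0.0991 m, so the parallel axis theorem gives I = 0.014456 + (3.68)(0.0991)² = 0.050597 kg m^2.
Spherical shell: I_cm = (2/3)MR² = (2/3)(0.408)(0.394)² = 0.042224 kg m^2; centre at d = 0.0991 + 0.0991 + 0.394 = 0.5922 m, so the parallel axis theorem gives I = 0.042224 + (0.408)(0.5922)² = 0.18531 kg m^2.
Total I = 0.050597 + 0.18531 = 0.23591 kg m^2.

0.236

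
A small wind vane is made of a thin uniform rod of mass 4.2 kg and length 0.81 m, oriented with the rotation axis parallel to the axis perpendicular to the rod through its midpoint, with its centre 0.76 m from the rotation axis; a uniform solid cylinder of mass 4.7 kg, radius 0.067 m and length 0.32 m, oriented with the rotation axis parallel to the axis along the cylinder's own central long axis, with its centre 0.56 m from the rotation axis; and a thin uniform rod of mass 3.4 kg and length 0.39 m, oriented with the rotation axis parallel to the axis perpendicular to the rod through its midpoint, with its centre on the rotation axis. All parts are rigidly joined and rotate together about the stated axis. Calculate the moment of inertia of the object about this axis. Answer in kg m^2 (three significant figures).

4.18

Thin rod: I_cm = (1/12)ML² = (1/12)(4.2)(0.81)² = 0.22964 kg m^2; centre at d = 0.76 m, so I = I_cm + Md² gives I = 0.22964 + (4.2)(0.76)² = 2.6556 kg m^2.
Solid cylinder: I_cm = (1/2)MR² = (1/2)(4.7)(0.067)² = 0.010549 kg m^2; centre at d = 0.56 m, so I = I_cm + Md² gives I = 0.010549 + (4.7)(0.56)² = 1.4845 kg m^2.
Thin rod: I_cm = (1/12)ML² = (1/12)(3.4)(0.39)² = 0.043095 kg m^2; axis through the centre, so I = 0.043095 kg m^2.
Total I = 2.6556 + 1.4845 + 0.043095 = 4.1831 kg m^2.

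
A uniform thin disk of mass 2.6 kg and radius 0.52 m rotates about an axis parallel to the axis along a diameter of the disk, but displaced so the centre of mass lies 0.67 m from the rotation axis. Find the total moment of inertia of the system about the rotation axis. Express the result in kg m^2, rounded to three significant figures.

1.34

I_cm = (1/4)MR² = (1/4)(2.6)(0.52)² = 0.17576 kg m^2; centre at d = 0.67 m, so the parallel axis theorem gives I = 0.17576 + (2.6)(0.67)² = 1.3429 kg m^2.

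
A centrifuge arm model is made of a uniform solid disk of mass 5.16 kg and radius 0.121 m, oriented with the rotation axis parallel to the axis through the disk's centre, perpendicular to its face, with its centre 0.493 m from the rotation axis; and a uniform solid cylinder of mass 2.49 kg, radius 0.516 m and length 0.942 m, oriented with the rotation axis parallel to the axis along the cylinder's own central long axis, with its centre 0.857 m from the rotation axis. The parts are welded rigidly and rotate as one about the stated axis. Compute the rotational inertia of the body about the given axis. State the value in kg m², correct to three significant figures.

Solid disk: I_cm = (1/2)MR² = (1/2)(5.16)(0.121)² = 0.037774 kg m²; centre at d = 0.493 m, so I = I_cm + Md² gives I = 0.037774 + (5.16)(0.493)² = 1.2919 kg m².
Solid cylinder: I_cm = (1/2)MR² = (1/2)(2.49)(0.516)² = 0.33149 kg m²; centre at d = 0.857 m, so I = I_cm + Md² gives I = 0.33149 + (2.49)(0.857)² = 2.1603 kg m².
Total I = 1.2919 + 2.1603 = 3.4522 kg m².

3.45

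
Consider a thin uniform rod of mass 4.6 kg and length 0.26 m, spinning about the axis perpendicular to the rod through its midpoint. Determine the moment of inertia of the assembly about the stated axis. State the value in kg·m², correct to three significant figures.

I_cm = (1/12)ML² = (1/12)(4.6)(0.26)² = 0.025913 kg·m²; axis through the centre, so I = 0.025913 kg·m².

0.0259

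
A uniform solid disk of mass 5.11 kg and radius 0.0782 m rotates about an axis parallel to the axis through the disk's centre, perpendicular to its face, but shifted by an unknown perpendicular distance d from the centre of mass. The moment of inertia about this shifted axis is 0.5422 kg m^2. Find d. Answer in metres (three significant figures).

0.321

About the centre-of-mass axis, I_cm = (1/2)MR² = (1/2)(5.11)(0.0782)² = 0.015624 kg m^2.
Parallel axis theorem: I = I_cm + Md², so Md² = 0.5422 − 0.015624 = 0.52658 kg m^2.
d = √(0.52658 / 5.11) = 0.32101 m.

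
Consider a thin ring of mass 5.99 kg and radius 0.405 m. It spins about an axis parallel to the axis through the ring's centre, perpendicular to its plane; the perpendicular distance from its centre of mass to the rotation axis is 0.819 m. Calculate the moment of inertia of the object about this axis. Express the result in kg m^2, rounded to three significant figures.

I_cm = MR² = (5.99)(0.405)² = 0.98251 kg m^2; centre at d = 0.819 m, so I = I_cm + Md² gives I = 0.98251 + (5.99)(0.819)² = 5.0004 kg m^2.

5.00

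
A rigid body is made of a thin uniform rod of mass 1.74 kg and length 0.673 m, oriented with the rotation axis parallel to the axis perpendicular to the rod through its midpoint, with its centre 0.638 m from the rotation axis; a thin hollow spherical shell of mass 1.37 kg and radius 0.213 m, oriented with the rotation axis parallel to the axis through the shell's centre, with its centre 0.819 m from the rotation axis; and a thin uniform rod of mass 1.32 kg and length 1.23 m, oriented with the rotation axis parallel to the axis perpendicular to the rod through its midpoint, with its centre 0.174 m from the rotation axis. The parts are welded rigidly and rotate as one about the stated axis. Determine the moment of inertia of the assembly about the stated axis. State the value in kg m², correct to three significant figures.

Thin rod: I_cm = (1/12)ML² = (1/12)(1.74)(0.673)² = 0.065675 kg m²; centre at d = 0.638 m, so I = I_cm + Md² gives I = 0.065675 + (1.74)(0.638)² = 0.77393 kg m².
Spherical shell: I_cm = (2/3)MR² = (2/3)(1.37)(0.213)² = 0.041437 kg m²; centre at d = 0.819 m, so I = I_cm + Md² gives I = 0.041437 + (1.37)(0.819)² = 0.96038 kg m².
Thin rod: I_cm = (1/12)ML² = (1/12)(1.32)(1.23)² = 0.16642 kg m²; centre at d = 0.174 m, so I = I_cm + Md² gives I = 0.16642 + (1.32)(0.174)² = 0.20638 kg m².
Total I = 0.77393 + 0.96038 + 0.20638 = 1.9407 kg m².

1.94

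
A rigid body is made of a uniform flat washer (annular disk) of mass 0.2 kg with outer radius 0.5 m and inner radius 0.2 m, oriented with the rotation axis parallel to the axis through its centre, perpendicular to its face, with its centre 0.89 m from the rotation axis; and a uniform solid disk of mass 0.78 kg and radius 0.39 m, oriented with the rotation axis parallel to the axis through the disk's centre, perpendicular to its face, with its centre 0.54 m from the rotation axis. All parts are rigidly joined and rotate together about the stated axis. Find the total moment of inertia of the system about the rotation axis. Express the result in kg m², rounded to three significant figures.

0.474

Annular disk: I_cm = (1/2)M(R²+r²) = (1/2)(0.2)[(0.5)² + (0.2)²] = 0.029 kg m²; centre at d = 0.89 m, so the parallel axis theorem gives I = 0.029 + (0.2)(0.89)² = 0.18742 kg m².
Solid disk: I_cm = (1/2)MR² = (1/2)(0.78)(0.39)² = 0.059319 kg m²; centre at d = 0.54 m, so the parallel axis theorem gives I = 0.059319 + (0.78)(0.54)² = 0.28677 kg m².
Total I = 0.18742 + 0.28677 = 0.47419 kg m².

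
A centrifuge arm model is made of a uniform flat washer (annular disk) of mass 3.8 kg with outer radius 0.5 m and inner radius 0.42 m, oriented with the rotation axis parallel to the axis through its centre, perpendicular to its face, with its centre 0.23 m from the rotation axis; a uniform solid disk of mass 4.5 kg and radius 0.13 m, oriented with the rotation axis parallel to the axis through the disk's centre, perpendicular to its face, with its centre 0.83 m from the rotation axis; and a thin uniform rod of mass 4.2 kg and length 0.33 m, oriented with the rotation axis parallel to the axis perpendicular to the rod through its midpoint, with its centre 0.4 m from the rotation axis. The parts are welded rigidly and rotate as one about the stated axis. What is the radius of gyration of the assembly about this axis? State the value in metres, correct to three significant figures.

Annular disk: I_cm = (1/2)M(R²+r²) = (1/2)(3.8)[(0.5)² + (0.42)²] = 0.81016 kg m²; centre at d = 0.23 m, so the parallel axis theorem gives I = 0.81016 + (3.8)(0.23)² = 1.0112 kg m².
Solid disk: I_cm = (1/2)MR² = (1/2)(4.5)(0.13)² = 0.038025 kg m²; centre at d = 0.83 m, so the parallel axis theorem gives I = 0.038025 + (4.5)(0.83)² = 3.1381 kg m².
Thin rod: I_cm = (1/12)ML² = (1/12)(4.2)(0.33)² = 0.038115 kg m²; centre at d = 0.4 m, so the parallel axis theorem gives I = 0.038115 + (4.2)(0.4)² = 0.71012 kg m².
Total I = 4.8594 kg m²; total mass M = 12.5 kg.
k = √(I/M) = √(4.8594/12.5) = 0.6235 m.

0.623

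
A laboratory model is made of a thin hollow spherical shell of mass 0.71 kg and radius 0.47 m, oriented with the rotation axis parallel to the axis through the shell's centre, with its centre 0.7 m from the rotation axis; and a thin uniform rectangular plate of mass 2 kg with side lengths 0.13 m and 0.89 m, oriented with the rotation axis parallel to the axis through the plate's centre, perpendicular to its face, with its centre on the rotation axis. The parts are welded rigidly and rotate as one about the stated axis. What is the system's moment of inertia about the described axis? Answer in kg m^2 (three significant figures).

0.587

Spherical shell: I_cm = (2/3)MR² = (2/3)(0.71)(0.47)² = 0.10456 kg m^2; centre at d = 0.7 m, so the parallel axis theorem gives I = 0.10456 + (0.71)(0.7)² = 0.45246 kg m^2.
Rectangular plate: I_cm = (1/12)M(a²+b²) = (1/12)(2)[(0.13)² + (0.89)²] = 0.13483 kg m^2; axis through the centre, so I = 0.13483 kg m^2.
Total I = 0.45246 + 0.13483 = 0.58729 kg m^2.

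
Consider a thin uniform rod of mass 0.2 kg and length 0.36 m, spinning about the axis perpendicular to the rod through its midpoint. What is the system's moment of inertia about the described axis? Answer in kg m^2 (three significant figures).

I_cm = (1/12)ML² = (1/12)(0.2)(0.36)² = 0.00216 kg m^2; axis through the centre, so I = 0.00216 kg m^2.

0.00216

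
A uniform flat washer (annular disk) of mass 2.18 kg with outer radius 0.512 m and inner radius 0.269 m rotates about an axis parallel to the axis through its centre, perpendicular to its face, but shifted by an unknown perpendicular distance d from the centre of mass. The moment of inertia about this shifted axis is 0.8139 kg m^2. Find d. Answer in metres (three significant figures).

0.454

About the centre-of-mass axis, I_cm = (1/2)M(R²+r²) = (1/2)(2.18)[(0.512)² + (0.269)²] = 0.36461 kg m^2.
Parallel axis theorem: I = I_cm + Md², so Md² = 0.8139 − 0.36461 = 0.44929 kg m^2.
d = √(0.44929 / 2.18) = 0.45398 m.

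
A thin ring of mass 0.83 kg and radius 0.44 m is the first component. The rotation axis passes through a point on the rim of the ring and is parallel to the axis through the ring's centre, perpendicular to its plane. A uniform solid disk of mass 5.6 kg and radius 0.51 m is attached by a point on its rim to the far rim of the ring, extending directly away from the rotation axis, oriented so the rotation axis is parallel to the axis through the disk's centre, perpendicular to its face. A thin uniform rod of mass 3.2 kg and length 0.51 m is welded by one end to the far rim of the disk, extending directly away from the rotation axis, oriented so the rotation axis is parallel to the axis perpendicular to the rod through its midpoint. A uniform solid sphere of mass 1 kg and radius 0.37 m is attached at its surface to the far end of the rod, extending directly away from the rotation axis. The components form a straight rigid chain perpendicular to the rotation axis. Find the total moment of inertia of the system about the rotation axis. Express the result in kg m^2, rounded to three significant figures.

Thin ring: I_cm = MR² = (0.83)(0.44)² = 0.16069 kg m^2; centre at d = 0.44 m, so I = I_cm + Md² gives I = 0.16069 + (0.83)(0.44)² = 0.32138 kg m^2.
Solid disk: I_cm = (1/2)MR² = (1/2)(5.6)(0.51)² = 0.72828 kg m^2; centre at d = 0.44 + 0.44 + 0.51 = 1.39 m, so I = I_cm + Md² gives I = 0.72828 + (5.6)(1.39)² = 11.548 kg m^2.
Thin rod: I_cm = (1/12)ML² = (1/12)(3.2)(0.51)² = 0.06936 kg m^2; centre at d = 0.44 + 0.44 + 0.51 + 0.51 + 0.255 = 2.155 m, so I = I_cm + Md² gives I = 0.06936 + (3.2)(2.155)² = 14.93 kg m^2.
Solid sphere: I_cm = (2/5)MR² = (2/5)(1)(0.37)² = 0.05476 kg m^2; centre at d = 0.44 + 0.44 + 0.51 + 0.51 + 0.255 + 0.255 + 0.37 = 2.78 m, so I = I_cm + Md² gives I = 0.05476 + (1)(2.78)² = 7.7832 kg m^2.
Total I = 0.32138 + 11.548 + 14.93 + 7.7832 = 34.583 kg m^2.

34.6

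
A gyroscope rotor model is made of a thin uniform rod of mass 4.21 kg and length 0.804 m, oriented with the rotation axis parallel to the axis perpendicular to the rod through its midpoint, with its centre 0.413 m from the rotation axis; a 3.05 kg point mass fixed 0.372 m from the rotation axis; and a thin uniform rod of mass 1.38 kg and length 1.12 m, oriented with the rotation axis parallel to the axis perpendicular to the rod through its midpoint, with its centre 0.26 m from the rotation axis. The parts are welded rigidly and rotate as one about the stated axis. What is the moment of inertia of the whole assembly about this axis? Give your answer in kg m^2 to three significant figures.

1.60

Thin rod: I_cm = (1/12)ML² = (1/12)(4.21)(0.804)² = 0.22678 kg m^2; centre at d = 0.413 m, so I = I_cm + Md² gives I = 0.22678 + (4.21)(0.413)² = 0.94488 kg m^2.
Point mass: I_cm = 0; centre at d = 0.372 m, so I = I_cm + Md² gives I = 0 + (3.05)(0.372)² = 0.42207 kg m^2.
Thin rod: I_cm = (1/12)ML² = (1/12)(1.38)(1.12)² = 0.14426 kg m^2; centre at d = 0.26 m, so I = I_cm + Md² gives I = 0.14426 + (1.38)(0.26)² = 0.23754 kg m^2.
Total I = 0.94488 + 0.42207 + 0.23754 = 1.6045 kg m^2.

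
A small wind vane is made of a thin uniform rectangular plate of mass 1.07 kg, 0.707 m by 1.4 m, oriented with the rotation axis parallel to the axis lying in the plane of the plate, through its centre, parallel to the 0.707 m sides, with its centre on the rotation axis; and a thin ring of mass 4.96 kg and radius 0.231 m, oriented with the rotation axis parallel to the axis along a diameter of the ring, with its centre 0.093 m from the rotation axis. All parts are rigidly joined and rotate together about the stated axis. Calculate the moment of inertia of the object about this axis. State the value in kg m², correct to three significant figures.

0.350

Rectangular plate: I_cm = (1/12)Mb² = (1/12)(1.07)(1.4)² = 0.17477 kg m²; axis through the centre, so I = 0.17477 kg m².
Thin ring: I_cm = (1/2)MR² = (1/2)(4.96)(0.231)² = 0.13234 kg m²; centre at d = 0.093 m, so I = I_cm + Md² gives I = 0.13234 + (4.96)(0.093)² = 0.17523 kg m².
Total I = 0.17477 + 0.17523 = 0.35 kg m².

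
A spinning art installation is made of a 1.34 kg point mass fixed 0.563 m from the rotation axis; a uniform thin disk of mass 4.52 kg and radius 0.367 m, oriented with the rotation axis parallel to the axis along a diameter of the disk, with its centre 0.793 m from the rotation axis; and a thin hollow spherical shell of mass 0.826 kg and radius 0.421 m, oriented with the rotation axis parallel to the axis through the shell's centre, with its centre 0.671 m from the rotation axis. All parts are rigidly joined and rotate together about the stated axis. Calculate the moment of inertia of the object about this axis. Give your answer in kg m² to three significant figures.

3.89

Point mass: I_cm = 0; centre at d = 0.563 m, so I = I_cm + Md² gives I = 0 + (1.34)(0.563)² = 0.42474 kg m².
Thin disk: I_cm = (1/4)MR² = (1/4)(4.52)(0.367)² = 0.1522 kg m²; centre at d = 0.793 m, so I = I_cm + Md² gives I = 0.1522 + (4.52)(0.793)² = 2.9946 kg m².
Spherical shell: I_cm = (2/3)MR² = (2/3)(0.826)(0.421)² = 0.097601 kg m²; centre at d = 0.671 m, so I = I_cm + Md² gives I = 0.097601 + (0.826)(0.671)² = 0.4695 kg m².
Total I = 0.42474 + 2.9946 + 0.4695 = 3.8888 kg m².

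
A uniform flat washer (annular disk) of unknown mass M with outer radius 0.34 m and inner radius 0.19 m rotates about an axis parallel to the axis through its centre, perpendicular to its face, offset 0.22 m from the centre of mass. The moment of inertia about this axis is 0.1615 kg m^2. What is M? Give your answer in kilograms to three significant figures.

I = I_cm + Md² = (1/2)M(R²+r²) + Md² = M·[0.5·[(0.34)² + (0.19)²] + (0.22)²] = M·0.12425.
So M = 0.1615 / 0.12425 = 1.2998 kg.

1.30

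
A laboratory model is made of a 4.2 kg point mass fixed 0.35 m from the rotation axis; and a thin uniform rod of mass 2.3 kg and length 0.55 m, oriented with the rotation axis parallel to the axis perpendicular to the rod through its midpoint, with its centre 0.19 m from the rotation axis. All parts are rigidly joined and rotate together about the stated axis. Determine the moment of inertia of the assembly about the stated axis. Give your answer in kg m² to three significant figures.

Point mass: I_cm = 0; centre at d = 0.35 m, so I = I_cm + Md² gives I = 0 + (4.2)(0.35)² = 0.5145 kg m².
Thin rod: I_cm = (1/12)ML² = (1/12)(2.3)(0.55)² = 0.057979 kg m²; centre at d = 0.19 m, so I = I_cm + Md² gives I = 0.057979 + (2.3)(0.19)² = 0.14101 kg m².
Total I = 0.5145 + 0.14101 = 0.65551 kg m².

0.656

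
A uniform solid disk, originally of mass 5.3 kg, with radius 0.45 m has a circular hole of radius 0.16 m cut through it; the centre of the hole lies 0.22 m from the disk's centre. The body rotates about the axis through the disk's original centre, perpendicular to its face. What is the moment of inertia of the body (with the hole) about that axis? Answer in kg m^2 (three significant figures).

0.496

Unpierced body about its centre: I₀ = (1/2)MR² = (1/2)(5.3)(0.45)² = 0.53663 kg m^2.
The removed disk has mass m = M·(r/R)² = (5.3)(0.16/0.45)² = 0.67002 kg (same uniform areal density).
Its moment of inertia about the rotation axis (parallel-axis theorem): I_hole = (1/2)mr² + md² = (1/2)(0.67002)(0.16)² + (0.67002)(0.22)² = 0.041006 kg m^2.
Treating the hole as negative mass, I = I₀ − I_hole = 0.53663 − 0.041006 = 0.49562 kg m^2.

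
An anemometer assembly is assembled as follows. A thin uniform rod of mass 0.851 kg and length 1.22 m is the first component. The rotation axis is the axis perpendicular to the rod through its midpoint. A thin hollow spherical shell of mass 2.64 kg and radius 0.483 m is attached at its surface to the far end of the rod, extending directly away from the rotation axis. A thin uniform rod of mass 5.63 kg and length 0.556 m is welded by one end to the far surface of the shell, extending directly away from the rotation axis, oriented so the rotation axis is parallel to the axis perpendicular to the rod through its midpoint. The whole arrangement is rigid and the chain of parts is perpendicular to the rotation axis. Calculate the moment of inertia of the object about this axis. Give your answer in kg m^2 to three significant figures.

23.2

Thin rod: I_cm = (1/12)ML² = (1/12)(0.851)(1.22)² = 0.10555 kg m^2; axis through the centre, so I = 0.10555 kg m^2.
Spherical shell: I_cm = (2/3)MR² = (2/3)(2.64)(0.483)² = 0.41059 kg m^2; centre at d = 0.61 + 0.483 = 1.093 m, so I = I_cm + Md² gives I = 0.41059 + (2.64)(1.093)² = 3.5645 kg m^2.
Thin rod: I_cm = (1/12)ML² = (1/12)(5.63)(0.556)² = 0.14504 kg m^2; centre at d = 0.61 + 0.483 + 0.483 + 0.278 = 1.854 m, so I = I_cm + Md² gives I = 0.14504 + (5.63)(1.854)² = 19.497 kg m^2.
Total I = 0.10555 + 3.5645 + 19.497 = 23.167 kg m^2.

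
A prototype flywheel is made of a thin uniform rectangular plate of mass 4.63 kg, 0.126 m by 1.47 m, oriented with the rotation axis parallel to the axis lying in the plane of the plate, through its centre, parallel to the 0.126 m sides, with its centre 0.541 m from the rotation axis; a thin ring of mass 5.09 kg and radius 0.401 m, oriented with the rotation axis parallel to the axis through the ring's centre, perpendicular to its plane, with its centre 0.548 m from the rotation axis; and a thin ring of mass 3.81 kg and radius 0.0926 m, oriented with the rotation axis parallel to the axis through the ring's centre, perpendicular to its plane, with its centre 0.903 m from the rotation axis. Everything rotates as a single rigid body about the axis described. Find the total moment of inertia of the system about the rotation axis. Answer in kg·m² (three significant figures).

Rectangular plate: I_cm = (1/12)Mb² = (1/12)(4.63)(1.47)² = 0.83375 kg·m²; centre at d = 0.541 m, so the parallel axis theorem gives I = 0.83375 + (4.63)(0.541)² = 2.1889 kg·m².
Thin ring: I_cm = MR² = (5.09)(0.401)² = 0.81848 kg·m²; centre at d = 0.548 m, so the parallel axis theorem gives I = 0.81848 + (5.09)(0.548)² = 2.347 kg·m².
Thin ring: I_cm = MR² = (3.81)(0.0926)² = 0.03267 kg·m²; centre at d = 0.903 m, so the parallel axis theorem gives I = 0.03267 + (3.81)(0.903)² = 3.1394 kg·m².
Total I = 2.1889 + 2.347 + 3.1394 = 7.6753 kg·m².

7.68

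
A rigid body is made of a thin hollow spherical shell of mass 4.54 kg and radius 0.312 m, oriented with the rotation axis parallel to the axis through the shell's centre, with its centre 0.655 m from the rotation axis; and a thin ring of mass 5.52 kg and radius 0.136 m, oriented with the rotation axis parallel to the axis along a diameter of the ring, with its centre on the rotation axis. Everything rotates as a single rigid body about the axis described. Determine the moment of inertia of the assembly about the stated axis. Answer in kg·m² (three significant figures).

Spherical shell: I_cm = (2/3)MR² = (2/3)(4.54)(0.312)² = 0.29463 kg·m²; centre at d = 0.655 m, so the parallel axis theorem gives I = 0.29463 + (4.54)(0.655)² = 2.2424 kg·m².
Thin ring: I_cm = (1/2)MR² = (1/2)(5.52)(0.136)² = 0.051049 kg·m²; axis through the centre, so I = 0.051049 kg·m².
Total I = 2.2424 + 0.051049 = 2.2935 kg·m².

2.29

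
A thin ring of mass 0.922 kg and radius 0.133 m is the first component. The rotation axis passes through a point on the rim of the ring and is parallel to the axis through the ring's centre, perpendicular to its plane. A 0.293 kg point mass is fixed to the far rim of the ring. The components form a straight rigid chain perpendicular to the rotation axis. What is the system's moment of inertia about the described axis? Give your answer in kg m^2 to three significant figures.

Thin ring: I_cm = MR² = (0.922)(0.133)² = 0.016309 kg m^2; centre at d = 0.133 m, so I = I_cm + Md² gives I = 0.016309 + (0.922)(0.133)² = 0.032619 kg m^2.
Point mass: I_cm = 0; centre at d = 0.133 + 0.133 = 0.266 m, so I = I_cm + Md² gives I = 0 + (0.293)(0.266)² = 0.020732 kg m^2.
Total I = 0.032619 + 0.020732 = 0.05335 kg m^2.

0.0534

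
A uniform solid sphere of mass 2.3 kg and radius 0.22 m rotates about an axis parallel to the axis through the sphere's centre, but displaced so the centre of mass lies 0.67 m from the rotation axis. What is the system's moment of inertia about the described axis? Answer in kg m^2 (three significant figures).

1.08

I_cm = (2/5)MR² = (2/5)(2.3)(0.22)² = 0.044528 kg m^2; centre at d = 0.67 m, so I = I_cm + Md² gives I = 0.044528 + (2.3)(0.67)² = 1.077 kg m^2.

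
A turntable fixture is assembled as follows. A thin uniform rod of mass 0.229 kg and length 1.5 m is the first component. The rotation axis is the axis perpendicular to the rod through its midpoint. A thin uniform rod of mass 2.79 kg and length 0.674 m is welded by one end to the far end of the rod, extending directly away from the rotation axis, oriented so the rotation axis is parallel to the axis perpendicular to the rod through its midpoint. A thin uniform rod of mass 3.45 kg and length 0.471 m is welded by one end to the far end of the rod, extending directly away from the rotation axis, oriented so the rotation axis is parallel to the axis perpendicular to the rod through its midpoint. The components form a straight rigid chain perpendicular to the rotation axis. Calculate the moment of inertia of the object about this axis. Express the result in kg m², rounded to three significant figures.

13.0

Thin rod: I_cm = (1/12)ML² = (1/12)(0.229)(1.5)² = 0.042938 kg m²; axis through the centre, so I = 0.042938 kg m².
Thin rod: I_cm = (1/12)ML² = (1/12)(2.79)(0.674)² = 0.10562 kg m²; centre at d = 0.75 + 0.337 = 1.087 m, so I = I_cm + Md² gives I = 0.10562 + (2.79)(1.087)² = 3.4022 kg m².
Thin rod: I_cm = (1/12)ML² = (1/12)(3.45)(0.471)² = 0.063779 kg m²; centre at d = 0.75 + 0.337 + 0.337 + 0.2355 = 1.6595 m, so I = I_cm + Md² gives I = 0.063779 + (3.45)(1.6595)² = 9.5649 kg m².
Total I = 0.042938 + 3.4022 + 9.5649 = 13.01 kg m².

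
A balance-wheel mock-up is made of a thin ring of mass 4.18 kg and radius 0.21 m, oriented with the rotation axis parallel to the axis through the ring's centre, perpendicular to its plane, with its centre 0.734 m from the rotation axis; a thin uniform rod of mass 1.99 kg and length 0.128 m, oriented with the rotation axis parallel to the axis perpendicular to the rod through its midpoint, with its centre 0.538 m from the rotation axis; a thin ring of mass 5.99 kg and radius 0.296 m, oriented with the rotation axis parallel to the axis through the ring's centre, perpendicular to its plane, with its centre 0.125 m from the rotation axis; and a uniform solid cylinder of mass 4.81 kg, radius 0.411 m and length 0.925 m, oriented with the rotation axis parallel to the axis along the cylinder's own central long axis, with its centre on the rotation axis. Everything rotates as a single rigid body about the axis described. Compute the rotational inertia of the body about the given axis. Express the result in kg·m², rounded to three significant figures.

4.04

Thin ring: I_cm = MR² = (4.18)(0.21)² = 0.18434 kg·m²; centre at d = 0.734 m, so I = I_cm + Md² gives I = 0.18434 + (4.18)(0.734)² = 2.4363 kg·m².
Thin rod: I_cm = (1/12)ML² = (1/12)(1.99)(0.128)² = 0.002717 kg·m²; centre at d = 0.538 m, so I = I_cm + Md² gives I = 0.002717 + (1.99)(0.538)² = 0.57871 kg·m².
Thin ring: I_cm = MR² = (5.99)(0.296)² = 0.52482 kg·m²; centre at d = 0.125 m, so I = I_cm + Md² gives I = 0.52482 + (5.99)(0.125)² = 0.61841 kg·m².
Solid cylinder: I_cm = (1/2)MR² = (1/2)(4.81)(0.411)² = 0.40626 kg·m²; axis through the centre, so I = 0.40626 kg·m².
Total I = 2.4363 + 0.57871 + 0.61841 + 0.40626 = 4.0397 kg·m².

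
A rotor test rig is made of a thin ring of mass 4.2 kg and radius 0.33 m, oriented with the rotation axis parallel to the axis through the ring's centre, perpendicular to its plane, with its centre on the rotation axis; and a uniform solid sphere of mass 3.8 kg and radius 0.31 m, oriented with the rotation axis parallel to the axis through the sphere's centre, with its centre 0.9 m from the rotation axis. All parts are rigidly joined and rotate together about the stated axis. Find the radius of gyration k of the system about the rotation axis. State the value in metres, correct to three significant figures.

Thin ring: I_cm = MR² = (4.2)(0.33)² = 0.45738 kg m^2; axis through the centre, so I = 0.45738 kg m^2.
Solid sphere: I_cm = (2/5)MR² = (2/5)(3.8)(0.31)² = 0.14607 kg m^2; centre at d = 0.9 m, so the parallel axis theorem gives I = 0.14607 + (3.8)(0.9)² = 3.2241 kg m^2.
Total I = 3.6815 kg m^2; total mass M = 8 kg.
k = √(I/M) = √(3.6815/8) = 0.67837 m.

0.678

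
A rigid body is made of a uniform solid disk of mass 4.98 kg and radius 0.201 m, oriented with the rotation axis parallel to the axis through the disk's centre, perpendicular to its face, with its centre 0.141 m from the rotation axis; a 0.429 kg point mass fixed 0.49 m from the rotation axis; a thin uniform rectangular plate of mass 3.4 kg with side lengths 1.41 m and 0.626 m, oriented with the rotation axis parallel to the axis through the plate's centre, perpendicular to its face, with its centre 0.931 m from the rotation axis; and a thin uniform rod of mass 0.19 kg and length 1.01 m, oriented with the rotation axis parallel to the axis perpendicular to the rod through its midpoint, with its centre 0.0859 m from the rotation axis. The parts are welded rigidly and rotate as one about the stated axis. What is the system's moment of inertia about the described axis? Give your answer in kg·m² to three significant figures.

Solid disk: I_cm = (1/2)MR² = (1/2)(4.98)(0.201)² = 0.1006 kg·m²; centre at d = 0.141 m, so the parallel axis theorem gives I = 0.1006 + (4.98)(0.141)² = 0.19961 kg·m².
Point mass: I_cm = 0; centre at d = 0.49 m, so the parallel axis theorem gives I = 0 + (0.429)(0.49)² = 0.103 kg·m².
Rectangular plate: I_cm = (1/12)M(a²+b²) = (1/12)(3.4)[(1.41)² + (0.626)²] = 0.67433 kg·m²; centre at d = 0.931 m, so the parallel axis theorem gives I = 0.67433 + (3.4)(0.931)² = 3.6213 kg·m².
Thin rod: I_cm = (1/12)ML² = (1/12)(0.19)(1.01)² = 0.016152 kg·m²; centre at d = 0.0859 m, so the parallel axis theorem gives I = 0.016152 + (0.19)(0.0859)² = 0.017554 kg·m².
Total I = 0.19961 + 0.103 + 3.6213 + 0.017554 = 3.9415 kg·m².

3.94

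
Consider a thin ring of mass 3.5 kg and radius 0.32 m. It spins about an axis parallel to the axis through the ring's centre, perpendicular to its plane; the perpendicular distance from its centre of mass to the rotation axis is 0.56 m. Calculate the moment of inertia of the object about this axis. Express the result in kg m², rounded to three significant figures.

I_cm = MR² = (3.5)(0.32)² = 0.3584 kg m²; centre at d = 0.56 m, so the parallel axis theorem gives I = 0.3584 + (3.5)(0.56)² = 1.456 kg m².

1.46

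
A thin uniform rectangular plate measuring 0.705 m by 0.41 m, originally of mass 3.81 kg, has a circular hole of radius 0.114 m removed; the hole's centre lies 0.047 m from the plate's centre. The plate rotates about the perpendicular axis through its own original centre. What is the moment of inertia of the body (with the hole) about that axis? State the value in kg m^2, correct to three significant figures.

0.206

Unpierced body about its centre: I₀ = (1/12)M(a²+b²) = (1/12)(3.81)[(0.705)² + (0.41)²] = 0.21118 kg m^2.
The removed disk has mass m = M·πr²/(ab) = (3.81)·π(0.114)²/(0.705·0.41) = 0.53816 kg (same uniform areal density).
Its moment of inertia about the rotation axis (parallel-axis theorem): I_hole = (1/2)mr² + md² = (1/2)(0.53816)(0.114)² + (0.53816)(0.047)² = 0.0046858 kg m^2.
Treating the hole as negative mass, I = I₀ − I_hole = 0.21118 − 0.0046858 = 0.20649 kg m^2.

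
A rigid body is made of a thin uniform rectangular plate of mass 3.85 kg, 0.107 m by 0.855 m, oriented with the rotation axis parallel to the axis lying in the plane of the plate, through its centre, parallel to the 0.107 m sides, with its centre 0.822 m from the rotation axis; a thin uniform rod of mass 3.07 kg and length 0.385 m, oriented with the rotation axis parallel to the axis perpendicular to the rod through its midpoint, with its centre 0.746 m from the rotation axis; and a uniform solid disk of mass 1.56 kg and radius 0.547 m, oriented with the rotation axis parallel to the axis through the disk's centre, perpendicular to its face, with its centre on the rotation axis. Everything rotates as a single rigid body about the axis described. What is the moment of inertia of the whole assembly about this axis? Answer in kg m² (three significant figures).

Rectangular plate: I_cm = (1/12)Mb² = (1/12)(3.85)(0.855)² = 0.23454 kg m²; centre at d = 0.822 m, so I = I_cm + Md² gives I = 0.23454 + (3.85)(0.822)² = 2.8359 kg m².
Thin rod: I_cm = (1/12)ML² = (1/12)(3.07)(0.385)² = 0.037921 kg m²; centre at d = 0.746 m, so I = I_cm + Md² gives I = 0.037921 + (3.07)(0.746)² = 1.7464 kg m².
Solid disk: I_cm = (1/2)MR² = (1/2)(1.56)(0.547)² = 0.23338 kg m²; axis through the centre, so I = 0.23338 kg m².
Total I = 2.8359 + 1.7464 + 0.23338 = 4.8157 kg m².

4.82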